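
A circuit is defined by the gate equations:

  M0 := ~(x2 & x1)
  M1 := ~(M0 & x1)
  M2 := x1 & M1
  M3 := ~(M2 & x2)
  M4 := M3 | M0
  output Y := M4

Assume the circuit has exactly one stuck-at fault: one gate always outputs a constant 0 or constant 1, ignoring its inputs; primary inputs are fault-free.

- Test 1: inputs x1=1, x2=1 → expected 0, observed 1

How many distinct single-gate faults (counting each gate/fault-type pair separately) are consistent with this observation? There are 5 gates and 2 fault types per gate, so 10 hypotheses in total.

5

Fault-free: M0=0, M1=1, M2=1, M3=0, M4=0 → 0. Observed 1.
  M0 stuck-at-0: output 0 ✗
  M0 stuck-at-1: output 1 ✓
  M1 stuck-at-0: output 1 ✓
  M1 stuck-at-1: output 0 ✗
  M2 stuck-at-0: output 1 ✓
  M2 stuck-at-1: output 0 ✗
  M3 stuck-at-0: output 0 ✗
  M3 stuck-at-1: output 1 ✓
  M4 stuck-at-0: output 0 ✗
  M4 stuck-at-1: output 1 ✓
Consistent faults: {M0 stuck-at-1, M1 stuck-at-0, M2 stuck-at-0, M3 stuck-at-1, M4 stuck-at-1} — 5 in all.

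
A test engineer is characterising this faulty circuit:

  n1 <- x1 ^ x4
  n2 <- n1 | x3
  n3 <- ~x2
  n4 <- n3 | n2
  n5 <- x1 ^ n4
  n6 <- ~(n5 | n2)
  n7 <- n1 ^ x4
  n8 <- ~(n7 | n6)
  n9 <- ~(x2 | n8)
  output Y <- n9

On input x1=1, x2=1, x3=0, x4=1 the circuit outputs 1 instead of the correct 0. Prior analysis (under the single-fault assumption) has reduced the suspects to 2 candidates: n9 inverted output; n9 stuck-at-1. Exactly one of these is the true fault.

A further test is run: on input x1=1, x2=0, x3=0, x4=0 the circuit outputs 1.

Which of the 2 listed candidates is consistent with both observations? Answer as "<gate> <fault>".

n9 stuck-at-1

Evaluate each candidate on input x1=1, x2=0, x3=0, x4=0:
  n9 inverted output: n1=1, n2=1, n3=1, n4=1, n5=0, n6=0, n7=1, n8=0, n9=0 [inverted output] → 0 — eliminated
  n9 stuck-at-1: n1=1, n2=1, n3=1, n4=1, n5=0, n6=0, n7=1, n8=0, n9=1 [stuck-at-1] → 1 — matches
Only n9 stuck-at-1 reproduces the observed 1.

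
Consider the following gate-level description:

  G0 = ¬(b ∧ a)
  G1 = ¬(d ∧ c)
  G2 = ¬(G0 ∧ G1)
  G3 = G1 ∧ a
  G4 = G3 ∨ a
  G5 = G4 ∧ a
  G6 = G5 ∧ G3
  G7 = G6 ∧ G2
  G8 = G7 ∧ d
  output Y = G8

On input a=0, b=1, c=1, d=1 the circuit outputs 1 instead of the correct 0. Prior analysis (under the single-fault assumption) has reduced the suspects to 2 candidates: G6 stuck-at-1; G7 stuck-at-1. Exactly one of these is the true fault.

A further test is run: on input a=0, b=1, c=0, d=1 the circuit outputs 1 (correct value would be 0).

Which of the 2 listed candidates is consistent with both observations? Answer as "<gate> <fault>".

G7 stuck-at-1

Evaluate each candidate on input a=0, b=1, c=0, d=1:
  G6 stuck-at-1: G0=1, G1=1, G2=0, G3=0, G4=0, G5=0, G6=1 [stuck-at-1], G7=0, G8=0 → 0 — eliminated
  G7 stuck-at-1: G0=1, G1=1, G2=0, G3=0, G4=0, G5=0, G6=0, G7=1 [stuck-at-1], G8=1 → 1 — matches
Only G7 stuck-at-1 reproduces the observed 1.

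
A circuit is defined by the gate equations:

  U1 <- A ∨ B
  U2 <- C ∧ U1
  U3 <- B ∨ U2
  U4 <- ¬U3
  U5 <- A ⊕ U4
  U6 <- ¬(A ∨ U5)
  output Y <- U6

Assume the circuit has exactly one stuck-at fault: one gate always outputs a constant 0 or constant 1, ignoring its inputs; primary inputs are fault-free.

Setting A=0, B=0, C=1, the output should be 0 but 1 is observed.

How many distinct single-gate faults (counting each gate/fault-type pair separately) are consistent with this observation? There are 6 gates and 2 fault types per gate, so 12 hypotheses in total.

Fault-free: U1=0, U2=0, U3=0, U4=1, U5=1, U6=0 → 0. Observed 1.
  U1 stuck-at-0: output 0 ✗
  U1 stuck-at-1: output 1 ✓
  U2 stuck-at-0: output 0 ✗
  U2 stuck-at-1: output 1 ✓
  U3 stuck-at-0: output 0 ✗
  U3 stuck-at-1: output 1 ✓
  U4 stuck-at-0: output 1 ✓
  U4 stuck-at-1: output 0 ✗
  U5 stuck-at-0: output 1 ✓
  U5 stuck-at-1: output 0 ✗
  U6 stuck-at-0: output 0 ✗
  U6 stuck-at-1: output 1 ✓
Consistent faults: {U1 stuck-at-1, U2 stuck-at-1, U3 stuck-at-1, U4 stuck-at-0, U5 stuck-at-0, U6 stuck-at-1} — 6 in all.

6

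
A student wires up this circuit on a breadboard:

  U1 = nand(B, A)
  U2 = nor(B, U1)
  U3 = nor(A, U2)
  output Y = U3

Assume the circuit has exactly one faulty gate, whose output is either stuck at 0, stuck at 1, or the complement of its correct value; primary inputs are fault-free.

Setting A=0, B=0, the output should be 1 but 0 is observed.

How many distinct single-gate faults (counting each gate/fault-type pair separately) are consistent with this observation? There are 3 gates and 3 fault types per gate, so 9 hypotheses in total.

6

Fault-free: U1=1, U2=0, U3=1 → 1. Observed 0.
  U1 stuck-at-0: output 0 ✓
  U1 stuck-at-1: output 1 ✗
  U1 inverted output: output 0 ✓
  U2 stuck-at-0: output 1 ✗
  U2 stuck-at-1: output 0 ✓
  U2 inverted output: output 0 ✓
  U3 stuck-at-0: output 0 ✓
  U3 stuck-at-1: output 1 ✗
  U3 inverted output: output 0 ✓
Consistent faults: {U1 stuck-at-0, U1 inverted output, U2 stuck-at-1, U2 inverted output, U3 stuck-at-0, U3 inverted output} — 6 in all.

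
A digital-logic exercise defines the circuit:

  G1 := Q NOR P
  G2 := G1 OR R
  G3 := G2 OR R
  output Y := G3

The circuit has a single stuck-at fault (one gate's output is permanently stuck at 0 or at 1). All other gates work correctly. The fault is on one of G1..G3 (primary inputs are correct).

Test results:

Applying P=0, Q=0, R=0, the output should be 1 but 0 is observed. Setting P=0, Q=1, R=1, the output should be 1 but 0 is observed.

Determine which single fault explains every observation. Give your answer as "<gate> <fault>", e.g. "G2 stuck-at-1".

Fault-free values for test 1 (P=0, Q=0, R=0): G1=1, G2=1, G3=1, giving Y=1. Observed 0.
Test 1: faults giving observed 0 are {G1 stuck-at-0, G2 stuck-at-0, G3 stuck-at-0}.
Test 2 (P=0, Q=1, R=1): fault-free G1=0, G2=1, G3=1 → 1; observed 0. Eliminates G1 stuck-at-0, G2 stuck-at-0.
Only G3 stuck-at-0 is consistent with every test.

G3 stuck-at-0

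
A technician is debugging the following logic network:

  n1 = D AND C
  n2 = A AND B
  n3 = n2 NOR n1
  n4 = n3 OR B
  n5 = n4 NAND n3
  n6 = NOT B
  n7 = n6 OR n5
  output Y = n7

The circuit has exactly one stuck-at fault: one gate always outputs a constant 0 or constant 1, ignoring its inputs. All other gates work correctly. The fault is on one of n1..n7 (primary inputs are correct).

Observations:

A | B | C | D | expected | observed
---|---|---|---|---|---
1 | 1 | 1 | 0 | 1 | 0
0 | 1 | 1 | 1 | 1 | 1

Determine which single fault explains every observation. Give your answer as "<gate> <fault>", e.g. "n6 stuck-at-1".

Fault-free values for test 1 (A=1, B=1, C=1, D=0): n1=0, n2=1, n3=0, n4=1, n5=1, n6=0, n7=1, giving Y=1. Observed 0.
Test 1: faults giving observed 0 are {n2 stuck-at-0, n3 stuck-at-1, n5 stuck-at-0, n7 stuck-at-0}.
Test 2 (A=0, B=1, C=1, D=1): fault-free n1=1, n2=0, n3=0, n4=1, n5=1, n6=0, n7=1 → 1; observed 1. Eliminates n3 stuck-at-1, n5 stuck-at-0, n7 stuck-at-0.
Only n2 stuck-at-0 is consistent with every test.

n2 stuck-at-0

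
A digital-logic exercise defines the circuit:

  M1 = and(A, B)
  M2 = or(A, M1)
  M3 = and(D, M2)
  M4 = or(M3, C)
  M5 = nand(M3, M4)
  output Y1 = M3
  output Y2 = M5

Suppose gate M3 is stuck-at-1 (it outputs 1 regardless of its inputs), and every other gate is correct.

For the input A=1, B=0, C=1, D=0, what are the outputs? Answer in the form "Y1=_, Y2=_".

Propagate with M3 forced: M1=0, M2=1, M3=1 [stuck-at-1], M4=1, M5=0.
So the outputs are Y1=1, Y2=0. (Without the fault they would be Y1=0, Y2=1.)

Y1=1, Y2=0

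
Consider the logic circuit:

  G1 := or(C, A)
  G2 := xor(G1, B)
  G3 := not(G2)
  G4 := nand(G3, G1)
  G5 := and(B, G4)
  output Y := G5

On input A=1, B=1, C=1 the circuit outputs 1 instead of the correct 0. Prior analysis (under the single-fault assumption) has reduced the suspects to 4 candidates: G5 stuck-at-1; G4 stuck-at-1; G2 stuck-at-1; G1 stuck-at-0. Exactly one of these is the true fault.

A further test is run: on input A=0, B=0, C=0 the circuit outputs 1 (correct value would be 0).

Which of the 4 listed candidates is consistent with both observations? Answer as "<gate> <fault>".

G5 stuck-at-1

Evaluate each candidate on input A=0, B=0, C=0:
  G5 stuck-at-1: G1=0, G2=0, G3=1, G4=1, G5=1 [stuck-at-1] → 1 — matches
  G4 stuck-at-1: G1=0, G2=0, G3=1, G4=1 [stuck-at-1], G5=0 → 0 — eliminated
  G2 stuck-at-1: G1=0, G2=1 [stuck-at-1], G3=0, G4=1, G5=0 → 0 — eliminated
  G1 stuck-at-0: G1=0 [stuck-at-0], G2=0, G3=1, G4=1, G5=0 → 0 — eliminated
Only G5 stuck-at-1 reproduces the observed 1.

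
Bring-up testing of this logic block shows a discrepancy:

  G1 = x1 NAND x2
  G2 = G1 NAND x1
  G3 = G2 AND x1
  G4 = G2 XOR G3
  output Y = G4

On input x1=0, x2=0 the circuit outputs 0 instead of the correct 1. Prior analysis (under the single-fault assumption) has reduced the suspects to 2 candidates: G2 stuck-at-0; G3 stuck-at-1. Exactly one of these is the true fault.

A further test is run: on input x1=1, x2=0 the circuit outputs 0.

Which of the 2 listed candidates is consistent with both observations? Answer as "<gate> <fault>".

Evaluate each candidate on input x1=1, x2=0:
  G2 stuck-at-0: G1=1, G2=0 [stuck-at-0], G3=0, G4=0 → 0 — matches
  G3 stuck-at-1: G1=1, G2=0, G3=1 [stuck-at-1], G4=1 → 1 — eliminated
Only G2 stuck-at-0 reproduces the observed 0.

G2 stuck-at-0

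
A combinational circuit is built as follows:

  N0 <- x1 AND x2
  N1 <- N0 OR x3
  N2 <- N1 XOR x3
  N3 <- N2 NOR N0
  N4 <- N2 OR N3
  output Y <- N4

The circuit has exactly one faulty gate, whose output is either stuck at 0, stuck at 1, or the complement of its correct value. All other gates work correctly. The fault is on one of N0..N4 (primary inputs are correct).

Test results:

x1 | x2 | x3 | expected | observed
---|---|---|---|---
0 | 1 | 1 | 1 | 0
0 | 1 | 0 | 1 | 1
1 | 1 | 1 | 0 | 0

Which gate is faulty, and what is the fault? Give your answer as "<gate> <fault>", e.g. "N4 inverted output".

Fault-free values for test 1 (x1=0, x2=1, x3=1): N0=0, N1=1, N2=0, N3=1, N4=1, giving Y=1. Observed 0.
Test 1: faults giving observed 0 are {N0 stuck-at-1, N0 inverted output, N3 stuck-at-0, N3 inverted output, N4 stuck-at-0, N4 inverted output}.
Test 2 (x1=0, x2=1, x3=0): fault-free N0=0, N1=0, N2=0, N3=1, N4=1 → 1; observed 1. Eliminates N3 stuck-at-0, N3 inverted output, N4 stuck-at-0, N4 inverted output.
Test 3 (x1=1, x2=1, x3=1): fault-free N0=1, N1=1, N2=0, N3=0, N4=0 → 0; observed 0. Eliminates N0 inverted output.
Only N0 stuck-at-1 is consistent with every test.

N0 stuck-at-1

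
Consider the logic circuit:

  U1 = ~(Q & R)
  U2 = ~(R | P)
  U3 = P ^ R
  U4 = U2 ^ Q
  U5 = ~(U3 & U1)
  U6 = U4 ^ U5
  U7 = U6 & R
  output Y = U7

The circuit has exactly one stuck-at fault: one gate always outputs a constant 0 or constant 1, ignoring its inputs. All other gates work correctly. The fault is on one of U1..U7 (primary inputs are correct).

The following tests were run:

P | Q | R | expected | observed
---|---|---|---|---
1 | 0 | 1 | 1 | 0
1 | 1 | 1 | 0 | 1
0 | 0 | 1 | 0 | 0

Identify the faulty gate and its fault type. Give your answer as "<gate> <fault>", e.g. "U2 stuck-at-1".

Fault-free values for test 1 (P=1, Q=0, R=1): U1=1, U2=0, U3=0, U4=0, U5=1, U6=1, U7=1, giving Y=1. Observed 0.
Test 1: faults giving observed 0 are {U2 stuck-at-1, U3 stuck-at-1, U4 stuck-at-1, U5 stuck-at-0, U6 stuck-at-0, U7 stuck-at-0}.
Test 2 (P=1, Q=1, R=1): fault-free U1=0, U2=0, U3=0, U4=1, U5=1, U6=0, U7=0 → 0; observed 1. Eliminates U3 stuck-at-1, U4 stuck-at-1, U6 stuck-at-0, U7 stuck-at-0.
Test 3 (P=0, Q=0, R=1): fault-free U1=1, U2=0, U3=1, U4=0, U5=0, U6=0, U7=0 → 0; observed 0. Eliminates U2 stuck-at-1.
Only U5 stuck-at-0 is consistent with every test.

U5 stuck-at-0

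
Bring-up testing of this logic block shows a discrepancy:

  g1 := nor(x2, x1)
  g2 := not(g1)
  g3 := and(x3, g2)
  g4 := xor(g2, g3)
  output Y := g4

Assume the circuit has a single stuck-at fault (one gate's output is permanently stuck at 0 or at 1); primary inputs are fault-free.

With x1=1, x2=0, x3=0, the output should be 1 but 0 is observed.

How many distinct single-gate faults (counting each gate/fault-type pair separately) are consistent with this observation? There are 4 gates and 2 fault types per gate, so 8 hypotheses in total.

4

Fault-free: g1=0, g2=1, g3=0, g4=1 → 1. Observed 0.
  g1 stuck-at-0: output 1 ✗
  g1 stuck-at-1: output 0 ✓
  g2 stuck-at-0: output 0 ✓
  g2 stuck-at-1: output 1 ✗
  g3 stuck-at-0: output 1 ✗
  g3 stuck-at-1: output 0 ✓
  g4 stuck-at-0: output 0 ✓
  g4 stuck-at-1: output 1 ✗
Consistent faults: {g1 stuck-at-1, g2 stuck-at-0, g3 stuck-at-1, g4 stuck-at-0} — 4 in all.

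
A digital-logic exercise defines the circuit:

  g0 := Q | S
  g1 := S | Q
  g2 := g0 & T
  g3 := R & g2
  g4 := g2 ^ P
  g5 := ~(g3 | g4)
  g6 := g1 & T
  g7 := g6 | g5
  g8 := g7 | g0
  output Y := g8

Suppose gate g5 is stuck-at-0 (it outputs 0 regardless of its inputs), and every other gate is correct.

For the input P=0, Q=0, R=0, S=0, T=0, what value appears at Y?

Propagate with g5 forced: g0=0, g1=0, g2=0, g3=0, g4=0, g5=0 [stuck-at-0], g6=0, g7=0, g8=0.
So Y = 0. (Without the fault it would be 1.)

0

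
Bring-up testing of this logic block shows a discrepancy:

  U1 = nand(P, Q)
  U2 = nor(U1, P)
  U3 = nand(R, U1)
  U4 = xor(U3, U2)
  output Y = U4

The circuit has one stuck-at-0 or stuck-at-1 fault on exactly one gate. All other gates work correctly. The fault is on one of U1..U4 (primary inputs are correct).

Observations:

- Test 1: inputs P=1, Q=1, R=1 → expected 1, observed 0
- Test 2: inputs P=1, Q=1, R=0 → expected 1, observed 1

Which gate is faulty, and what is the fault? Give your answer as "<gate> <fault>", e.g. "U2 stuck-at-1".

Fault-free values for test 1 (P=1, Q=1, R=1): U1=0, U2=0, U3=1, U4=1, giving Y=1. Observed 0.
Test 1: faults giving observed 0 are {U1 stuck-at-1, U2 stuck-at-1, U3 stuck-at-0, U4 stuck-at-0}.
Test 2 (P=1, Q=1, R=0): fault-free U1=0, U2=0, U3=1, U4=1 → 1; observed 1. Eliminates U2 stuck-at-1, U3 stuck-at-0, U4 stuck-at-0.
Only U1 stuck-at-1 is consistent with every test.

U1 stuck-at-1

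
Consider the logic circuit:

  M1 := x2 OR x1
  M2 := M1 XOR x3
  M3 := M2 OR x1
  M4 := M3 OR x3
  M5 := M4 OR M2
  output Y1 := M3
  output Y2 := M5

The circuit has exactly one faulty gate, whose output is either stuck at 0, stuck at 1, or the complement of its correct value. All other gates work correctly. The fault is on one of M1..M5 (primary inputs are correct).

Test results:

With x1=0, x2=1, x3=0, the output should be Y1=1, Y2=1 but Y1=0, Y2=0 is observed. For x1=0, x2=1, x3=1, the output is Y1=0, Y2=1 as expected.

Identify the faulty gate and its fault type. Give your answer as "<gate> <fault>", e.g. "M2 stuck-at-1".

Fault-free values for test 1 (x1=0, x2=1, x3=0): M1=1, M2=1, M3=1, M4=1, M5=1, giving Y1=1, Y2=1. Observed Y1=0, Y2=0.
Test 1: faults giving observed Y1=0, Y2=0 are {M1 stuck-at-0, M1 inverted output, M2 stuck-at-0, M2 inverted output}.
Test 2 (x1=0, x2=1, x3=1): fault-free M1=1, M2=0, M3=0, M4=1, M5=1 → Y1=0, Y2=1; observed Y1=0, Y2=1. Eliminates M1 stuck-at-0, M1 inverted output, M2 inverted output.
Only M2 stuck-at-0 is consistent with every test.

M2 stuck-at-0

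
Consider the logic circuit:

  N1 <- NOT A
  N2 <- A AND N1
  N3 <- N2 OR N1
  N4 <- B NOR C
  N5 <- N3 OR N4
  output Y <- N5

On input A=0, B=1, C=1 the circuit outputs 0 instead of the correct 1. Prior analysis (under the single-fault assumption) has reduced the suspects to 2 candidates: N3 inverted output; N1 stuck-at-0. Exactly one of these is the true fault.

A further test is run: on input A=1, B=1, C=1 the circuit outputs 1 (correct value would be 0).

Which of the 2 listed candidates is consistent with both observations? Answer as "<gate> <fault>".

Evaluate each candidate on input A=1, B=1, C=1:
  N3 inverted output: N1=0, N2=0, N3=1 [inverted output], N4=0, N5=1 → 1 — matches
  N1 stuck-at-0: N1=0 [stuck-at-0], N2=0, N3=0, N4=0, N5=0 → 0 — eliminated
Only N3 inverted output reproduces the observed 1.

N3 inverted output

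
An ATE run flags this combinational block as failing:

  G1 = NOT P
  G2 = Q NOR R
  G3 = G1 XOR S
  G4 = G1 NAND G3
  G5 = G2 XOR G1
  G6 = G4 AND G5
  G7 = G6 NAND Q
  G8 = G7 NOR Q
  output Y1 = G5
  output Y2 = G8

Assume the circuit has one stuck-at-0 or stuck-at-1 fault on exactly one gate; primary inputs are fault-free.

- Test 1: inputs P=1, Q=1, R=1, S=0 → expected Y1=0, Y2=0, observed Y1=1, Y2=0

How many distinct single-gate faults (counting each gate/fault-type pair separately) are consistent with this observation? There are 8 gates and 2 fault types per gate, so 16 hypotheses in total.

Fault-free: G1=0, G2=0, G3=0, G4=1, G5=0, G6=0, G7=1, G8=0 → Y1=0, Y2=0. Observed Y1=1, Y2=0.
  G1: stuck-at-1 ✓; others ✗
  G2: stuck-at-1 ✓; others ✗
  G3: none of the 2 fault types match ✗
  G4: none of the 2 fault types match ✗
  G5: stuck-at-1 ✓; others ✗
  G6: none of the 2 fault types match ✗
  G7: none of the 2 fault types match ✗
  G8: none of the 2 fault types match ✗
Consistent faults: {G1 stuck-at-1, G2 stuck-at-1, G5 stuck-at-1} — 3 in all.

3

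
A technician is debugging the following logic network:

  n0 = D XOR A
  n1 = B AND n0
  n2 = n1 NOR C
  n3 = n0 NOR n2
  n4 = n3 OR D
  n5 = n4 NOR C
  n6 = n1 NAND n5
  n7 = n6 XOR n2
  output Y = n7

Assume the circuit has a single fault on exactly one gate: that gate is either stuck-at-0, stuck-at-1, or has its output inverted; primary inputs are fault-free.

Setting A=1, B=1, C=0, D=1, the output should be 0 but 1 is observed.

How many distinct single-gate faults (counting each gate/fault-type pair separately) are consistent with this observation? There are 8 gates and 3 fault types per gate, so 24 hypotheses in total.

10

Fault-free: n0=0, n1=0, n2=1, n3=0, n4=1, n5=0, n6=1, n7=0 → 0. Observed 1.
  n0: stuck-at-1, inverted output ✓; others ✗
  n1: stuck-at-1, inverted output ✓; others ✗
  n2: stuck-at-0, inverted output ✓; others ✗
  n3: none of the 3 fault types match ✗
  n4: none of the 3 fault types match ✗
  n5: none of the 3 fault types match ✗
  n6: stuck-at-0, inverted output ✓; others ✗
  n7: stuck-at-1, inverted output ✓; others ✗
Consistent faults: {n0 stuck-at-1, n0 inverted output, n1 stuck-at-1, n1 inverted output, n2 stuck-at-0, n2 inverted output, n6 stuck-at-0, n6 inverted output, n7 stuck-at-1, n7 inverted output} — 10 in all.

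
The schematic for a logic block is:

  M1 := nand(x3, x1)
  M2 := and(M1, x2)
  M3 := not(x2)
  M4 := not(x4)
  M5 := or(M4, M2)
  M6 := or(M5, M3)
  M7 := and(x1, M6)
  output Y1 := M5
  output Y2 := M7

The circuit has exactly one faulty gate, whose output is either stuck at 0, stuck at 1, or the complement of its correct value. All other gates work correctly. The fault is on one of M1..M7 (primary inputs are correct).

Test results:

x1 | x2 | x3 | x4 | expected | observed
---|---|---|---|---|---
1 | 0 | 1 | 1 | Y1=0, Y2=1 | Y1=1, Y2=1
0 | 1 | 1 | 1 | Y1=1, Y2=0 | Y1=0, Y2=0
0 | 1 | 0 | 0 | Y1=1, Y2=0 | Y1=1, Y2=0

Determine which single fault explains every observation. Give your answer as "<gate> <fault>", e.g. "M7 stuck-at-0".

Fault-free values for test 1 (x1=1, x2=0, x3=1, x4=1): M1=0, M2=0, M3=1, M4=0, M5=0, M6=1, M7=1, giving Y1=0, Y2=1. Observed Y1=1, Y2=1.
Test 1: faults giving observed Y1=1, Y2=1 are {M2 stuck-at-1, M2 inverted output, M4 stuck-at-1, M4 inverted output, M5 stuck-at-1, M5 inverted output}.
Test 2 (x1=0, x2=1, x3=1, x4=1): fault-free M1=1, M2=1, M3=0, M4=0, M5=1, M6=1, M7=0 → Y1=1, Y2=0; observed Y1=0, Y2=0. Eliminates M2 stuck-at-1, M4 stuck-at-1, M4 inverted output, M5 stuck-at-1.
Test 3 (x1=0, x2=1, x3=0, x4=0): fault-free M1=1, M2=1, M3=0, M4=1, M5=1, M6=1, M7=0 → Y1=1, Y2=0; observed Y1=1, Y2=0. Eliminates M5 inverted output.
Only M2 inverted output is consistent with every test.

M2 inverted output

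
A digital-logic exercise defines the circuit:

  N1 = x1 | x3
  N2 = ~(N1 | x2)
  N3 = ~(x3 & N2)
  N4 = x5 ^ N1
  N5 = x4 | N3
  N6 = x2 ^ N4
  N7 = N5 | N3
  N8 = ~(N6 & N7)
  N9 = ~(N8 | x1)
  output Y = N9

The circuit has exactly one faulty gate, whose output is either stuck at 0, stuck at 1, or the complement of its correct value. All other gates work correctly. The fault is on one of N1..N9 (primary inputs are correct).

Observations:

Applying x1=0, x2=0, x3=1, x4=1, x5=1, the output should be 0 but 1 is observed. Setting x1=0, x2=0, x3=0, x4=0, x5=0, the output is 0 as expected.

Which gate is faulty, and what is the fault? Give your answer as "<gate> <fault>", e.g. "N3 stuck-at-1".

N1 stuck-at-0

Fault-free values for test 1 (x1=0, x2=0, x3=1, x4=1, x5=1): N1=1, N2=0, N3=1, N4=0, N5=1, N6=0, N7=1, N8=1, N9=0, giving Y=0. Observed 1.
Test 1: faults giving observed 1 are {N1 stuck-at-0, N1 inverted output, N4 stuck-at-1, N4 inverted output, N6 stuck-at-1, N6 inverted output, N8 stuck-at-0, N8 inverted output, N9 stuck-at-1, N9 inverted output}.
Test 2 (x1=0, x2=0, x3=0, x4=0, x5=0): fault-free N1=0, N2=1, N3=1, N4=0, N5=1, N6=0, N7=1, N8=1, N9=0 → 0; observed 0. Eliminates N1 inverted output, N4 stuck-at-1, N4 inverted output, N6 stuck-at-1, N6 inverted output, N8 stuck-at-0, N8 inverted output, N9 stuck-at-1, N9 inverted output.
Only N1 stuck-at-0 is consistent with every test.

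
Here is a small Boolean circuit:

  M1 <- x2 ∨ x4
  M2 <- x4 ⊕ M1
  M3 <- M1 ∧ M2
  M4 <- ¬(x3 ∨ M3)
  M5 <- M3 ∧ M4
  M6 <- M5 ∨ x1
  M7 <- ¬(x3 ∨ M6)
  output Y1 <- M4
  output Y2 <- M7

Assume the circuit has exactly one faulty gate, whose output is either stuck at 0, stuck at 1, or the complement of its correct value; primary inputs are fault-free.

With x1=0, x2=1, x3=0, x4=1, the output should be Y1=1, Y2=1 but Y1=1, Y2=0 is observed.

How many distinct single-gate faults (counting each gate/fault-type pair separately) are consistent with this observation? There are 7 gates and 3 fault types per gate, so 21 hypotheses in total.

6

Fault-free: M1=1, M2=0, M3=0, M4=1, M5=0, M6=0, M7=1 → Y1=1, Y2=1. Observed Y1=1, Y2=0.
  M1: none of the 3 fault types match ✗
  M2: none of the 3 fault types match ✗
  M3: none of the 3 fault types match ✗
  M4: none of the 3 fault types match ✗
  M5: stuck-at-1, inverted output ✓; others ✗
  M6: stuck-at-1, inverted output ✓; others ✗
  M7: stuck-at-0, inverted output ✓; others ✗
Consistent faults: {M5 stuck-at-1, M5 inverted output, M6 stuck-at-1, M6 inverted output, M7 stuck-at-0, M7 inverted output} — 6 in all.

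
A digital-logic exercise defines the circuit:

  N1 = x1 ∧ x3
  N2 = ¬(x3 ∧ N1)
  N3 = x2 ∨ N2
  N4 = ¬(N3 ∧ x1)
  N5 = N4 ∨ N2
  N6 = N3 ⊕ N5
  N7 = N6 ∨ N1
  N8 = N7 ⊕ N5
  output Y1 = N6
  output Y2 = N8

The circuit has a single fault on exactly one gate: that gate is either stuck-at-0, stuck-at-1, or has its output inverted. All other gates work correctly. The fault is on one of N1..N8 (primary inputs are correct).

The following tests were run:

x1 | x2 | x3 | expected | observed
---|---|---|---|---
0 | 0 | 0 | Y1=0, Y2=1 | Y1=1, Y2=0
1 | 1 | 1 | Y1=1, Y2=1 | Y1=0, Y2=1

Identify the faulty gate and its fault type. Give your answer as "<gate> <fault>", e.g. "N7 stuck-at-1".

Fault-free values for test 1 (x1=0, x2=0, x3=0): N1=0, N2=1, N3=1, N4=1, N5=1, N6=0, N7=0, N8=1, giving Y1=0, Y2=1. Observed Y1=1, Y2=0.
Test 1: faults giving observed Y1=1, Y2=0 are {N2 stuck-at-0, N2 inverted output, N3 stuck-at-0, N3 inverted output, N6 stuck-at-1, N6 inverted output}.
Test 2 (x1=1, x2=1, x3=1): fault-free N1=1, N2=0, N3=1, N4=0, N5=0, N6=1, N7=1, N8=1 → Y1=1, Y2=1; observed Y1=0, Y2=1. Eliminates N2 stuck-at-0, N2 inverted output, N3 stuck-at-0, N3 inverted output, N6 stuck-at-1.
Only N6 inverted output is consistent with every test.

N6 inverted output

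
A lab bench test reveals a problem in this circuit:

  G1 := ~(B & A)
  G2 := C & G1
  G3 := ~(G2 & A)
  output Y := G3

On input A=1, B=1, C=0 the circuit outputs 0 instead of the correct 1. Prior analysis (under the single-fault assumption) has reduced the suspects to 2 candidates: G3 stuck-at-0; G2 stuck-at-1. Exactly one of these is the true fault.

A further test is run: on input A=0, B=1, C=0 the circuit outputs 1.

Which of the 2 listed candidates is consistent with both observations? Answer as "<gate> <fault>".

Evaluate each candidate on input A=0, B=1, C=0:
  G3 stuck-at-0: G1=1, G2=0, G3=0 [stuck-at-0] → 0 — eliminated
  G2 stuck-at-1: G1=1, G2=1 [stuck-at-1], G3=1 → 1 — matches
Only G2 stuck-at-1 reproduces the observed 1.

G2 stuck-at-1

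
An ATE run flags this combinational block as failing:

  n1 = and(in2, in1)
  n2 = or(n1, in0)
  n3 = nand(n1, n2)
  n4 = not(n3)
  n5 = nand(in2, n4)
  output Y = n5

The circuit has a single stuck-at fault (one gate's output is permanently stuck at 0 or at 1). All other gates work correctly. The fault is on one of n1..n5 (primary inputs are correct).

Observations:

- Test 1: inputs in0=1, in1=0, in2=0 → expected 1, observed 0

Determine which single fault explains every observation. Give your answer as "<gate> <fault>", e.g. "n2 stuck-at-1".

n5 stuck-at-0

Fault-free values for test 1 (in0=1, in1=0, in2=0): n1=0, n2=1, n3=1, n4=0, n5=1, giving Y=1. Observed 0.
Test 1: faults giving observed 0 are {n5 stuck-at-0}.
Only n5 stuck-at-0 is consistent with every test.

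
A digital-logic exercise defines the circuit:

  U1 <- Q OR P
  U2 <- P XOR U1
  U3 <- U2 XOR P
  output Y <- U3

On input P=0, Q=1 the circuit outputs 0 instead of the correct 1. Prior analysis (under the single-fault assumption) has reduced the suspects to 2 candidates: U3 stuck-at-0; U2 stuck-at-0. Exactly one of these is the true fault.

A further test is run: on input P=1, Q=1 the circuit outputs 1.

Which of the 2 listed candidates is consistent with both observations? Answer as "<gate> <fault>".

Evaluate each candidate on input P=1, Q=1:
  U3 stuck-at-0: U1=1, U2=0, U3=0 [stuck-at-0] → 0 — eliminated
  U2 stuck-at-0: U1=1, U2=0 [stuck-at-0], U3=1 → 1 — matches
Only U2 stuck-at-0 reproduces the observed 1.

U2 stuck-at-0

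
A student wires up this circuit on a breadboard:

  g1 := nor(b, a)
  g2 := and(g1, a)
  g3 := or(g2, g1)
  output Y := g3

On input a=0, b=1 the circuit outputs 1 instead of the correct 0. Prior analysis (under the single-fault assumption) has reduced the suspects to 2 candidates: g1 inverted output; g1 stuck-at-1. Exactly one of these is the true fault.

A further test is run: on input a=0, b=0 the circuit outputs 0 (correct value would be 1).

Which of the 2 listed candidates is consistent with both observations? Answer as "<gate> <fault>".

Evaluate each candidate on input a=0, b=0:
  g1 inverted output: g1=0 [inverted output], g2=0, g3=0 → 0 — matches
  g1 stuck-at-1: g1=1 [stuck-at-1], g2=0, g3=1 → 1 — eliminated
Only g1 inverted output reproduces the observed 0.

g1 inverted output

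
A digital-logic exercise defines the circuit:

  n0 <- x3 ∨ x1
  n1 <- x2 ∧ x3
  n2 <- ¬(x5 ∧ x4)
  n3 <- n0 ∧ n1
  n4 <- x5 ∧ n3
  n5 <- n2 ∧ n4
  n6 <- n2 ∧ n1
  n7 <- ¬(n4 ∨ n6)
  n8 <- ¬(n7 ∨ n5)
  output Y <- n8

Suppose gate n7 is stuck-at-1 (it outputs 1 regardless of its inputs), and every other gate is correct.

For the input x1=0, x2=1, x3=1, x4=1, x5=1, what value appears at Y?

0

Propagate with n7 forced: n0=1, n1=1, n2=0, n3=1, n4=1, n5=0, n6=0, n7=1 [stuck-at-1], n8=0.
So Y = 0. (Without the fault it would be 1.)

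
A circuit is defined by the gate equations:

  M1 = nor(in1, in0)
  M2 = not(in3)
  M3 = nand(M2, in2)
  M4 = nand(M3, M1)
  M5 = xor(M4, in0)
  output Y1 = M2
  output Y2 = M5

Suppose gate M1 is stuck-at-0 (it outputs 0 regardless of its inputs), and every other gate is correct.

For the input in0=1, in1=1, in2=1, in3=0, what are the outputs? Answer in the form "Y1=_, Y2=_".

Propagate with M1 forced: M1=0 [stuck-at-0], M2=1, M3=0, M4=1, M5=0.
So the outputs are Y1=1, Y2=0. (Same as the fault-free value — the fault is masked on this input.)

Y1=1, Y2=0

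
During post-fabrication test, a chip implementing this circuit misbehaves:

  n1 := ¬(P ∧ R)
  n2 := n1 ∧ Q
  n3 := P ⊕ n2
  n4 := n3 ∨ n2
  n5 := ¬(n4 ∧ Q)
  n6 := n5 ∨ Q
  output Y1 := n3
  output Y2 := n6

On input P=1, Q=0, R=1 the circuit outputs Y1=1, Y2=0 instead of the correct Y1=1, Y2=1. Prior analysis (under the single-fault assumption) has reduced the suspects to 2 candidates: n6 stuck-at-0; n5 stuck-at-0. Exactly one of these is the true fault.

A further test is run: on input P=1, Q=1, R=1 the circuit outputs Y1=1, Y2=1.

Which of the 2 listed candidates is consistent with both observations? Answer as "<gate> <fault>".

Evaluate each candidate on input P=1, Q=1, R=1:
  n6 stuck-at-0: n1=0, n2=0, n3=1, n4=1, n5=0, n6=0 [stuck-at-0] → Y1=1, Y2=0 — eliminated
  n5 stuck-at-0: n1=0, n2=0, n3=1, n4=1, n5=0 [stuck-at-0], n6=1 → Y1=1, Y2=1 — matches
Only n5 stuck-at-0 reproduces the observed Y1=1, Y2=1.

n5 stuck-at-0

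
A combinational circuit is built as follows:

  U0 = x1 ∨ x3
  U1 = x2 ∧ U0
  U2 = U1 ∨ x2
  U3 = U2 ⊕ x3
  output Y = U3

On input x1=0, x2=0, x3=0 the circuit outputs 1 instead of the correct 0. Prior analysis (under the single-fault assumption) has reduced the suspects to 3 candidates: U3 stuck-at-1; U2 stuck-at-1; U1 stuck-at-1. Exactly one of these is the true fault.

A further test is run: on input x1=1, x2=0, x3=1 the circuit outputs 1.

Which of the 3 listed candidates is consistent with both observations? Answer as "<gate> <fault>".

U3 stuck-at-1

Evaluate each candidate on input x1=1, x2=0, x3=1:
  U3 stuck-at-1: U0=1, U1=0, U2=0, U3=1 [stuck-at-1] → 1 — matches
  U2 stuck-at-1: U0=1, U1=0, U2=1 [stuck-at-1], U3=0 → 0 — eliminated
  U1 stuck-at-1: U0=1, U1=1 [stuck-at-1], U2=1, U3=0 → 0 — eliminated
Only U3 stuck-at-1 reproduces the observed 1.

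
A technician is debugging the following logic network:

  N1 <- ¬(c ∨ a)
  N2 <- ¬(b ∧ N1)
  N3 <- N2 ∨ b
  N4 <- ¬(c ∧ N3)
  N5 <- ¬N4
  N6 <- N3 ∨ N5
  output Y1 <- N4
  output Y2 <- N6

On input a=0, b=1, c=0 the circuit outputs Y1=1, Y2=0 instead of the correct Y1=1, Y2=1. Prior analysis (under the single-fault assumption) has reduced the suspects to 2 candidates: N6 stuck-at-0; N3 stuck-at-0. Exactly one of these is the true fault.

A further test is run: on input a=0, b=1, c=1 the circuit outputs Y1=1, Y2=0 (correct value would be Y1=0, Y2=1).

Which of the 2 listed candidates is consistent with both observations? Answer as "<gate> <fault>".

Evaluate each candidate on input a=0, b=1, c=1:
  N6 stuck-at-0: N1=0, N2=1, N3=1, N4=0, N5=1, N6=0 [stuck-at-0] → Y1=0, Y2=0 — eliminated
  N3 stuck-at-0: N1=0, N2=1, N3=0 [stuck-at-0], N4=1, N5=0, N6=0 → Y1=1, Y2=0 — matches
Only N3 stuck-at-0 reproduces the observed Y1=1, Y2=0.

N3 stuck-at-0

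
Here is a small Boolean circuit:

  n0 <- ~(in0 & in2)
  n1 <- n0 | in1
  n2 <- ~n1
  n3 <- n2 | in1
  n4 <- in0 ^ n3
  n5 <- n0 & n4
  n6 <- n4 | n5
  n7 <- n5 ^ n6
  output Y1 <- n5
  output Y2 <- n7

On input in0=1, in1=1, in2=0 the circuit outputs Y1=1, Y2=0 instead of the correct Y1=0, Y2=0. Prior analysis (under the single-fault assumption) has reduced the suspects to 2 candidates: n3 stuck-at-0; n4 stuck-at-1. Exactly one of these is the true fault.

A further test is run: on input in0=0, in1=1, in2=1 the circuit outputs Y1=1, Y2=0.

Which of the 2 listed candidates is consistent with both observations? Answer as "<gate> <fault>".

n4 stuck-at-1

Evaluate each candidate on input in0=0, in1=1, in2=1:
  n3 stuck-at-0: n0=1, n1=1, n2=0, n3=0 [stuck-at-0], n4=0, n5=0, n6=0, n7=0 → Y1=0, Y2=0 — eliminated
  n4 stuck-at-1: n0=1, n1=1, n2=0, n3=1, n4=1 [stuck-at-1], n5=1, n6=1, n7=0 → Y1=1, Y2=0 — matches
Only n4 stuck-at-1 reproduces the observed Y1=1, Y2=0.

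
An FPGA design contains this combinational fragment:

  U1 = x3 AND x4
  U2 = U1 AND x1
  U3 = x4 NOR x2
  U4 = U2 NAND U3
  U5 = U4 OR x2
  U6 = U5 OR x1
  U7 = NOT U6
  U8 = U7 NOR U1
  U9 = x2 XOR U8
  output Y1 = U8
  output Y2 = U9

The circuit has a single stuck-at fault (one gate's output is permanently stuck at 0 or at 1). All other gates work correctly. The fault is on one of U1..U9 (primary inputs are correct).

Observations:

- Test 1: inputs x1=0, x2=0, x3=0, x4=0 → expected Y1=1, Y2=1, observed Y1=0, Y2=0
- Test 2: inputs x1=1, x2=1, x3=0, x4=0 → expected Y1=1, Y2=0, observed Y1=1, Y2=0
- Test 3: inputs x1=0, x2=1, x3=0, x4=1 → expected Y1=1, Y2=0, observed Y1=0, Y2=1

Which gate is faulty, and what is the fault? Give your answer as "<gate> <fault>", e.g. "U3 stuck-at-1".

U5 stuck-at-0

Fault-free values for test 1 (x1=0, x2=0, x3=0, x4=0): U1=0, U2=0, U3=1, U4=1, U5=1, U6=1, U7=0, U8=1, U9=1, giving Y1=1, Y2=1. Observed Y1=0, Y2=0.
Test 1: faults giving observed Y1=0, Y2=0 are {U1 stuck-at-1, U2 stuck-at-1, U4 stuck-at-0, U5 stuck-at-0, U6 stuck-at-0, U7 stuck-at-1, U8 stuck-at-0}.
Test 2 (x1=1, x2=1, x3=0, x4=0): fault-free U1=0, U2=0, U3=0, U4=1, U5=1, U6=1, U7=0, U8=1, U9=0 → Y1=1, Y2=0; observed Y1=1, Y2=0. Eliminates U1 stuck-at-1, U6 stuck-at-0, U7 stuck-at-1, U8 stuck-at-0.
Test 3 (x1=0, x2=1, x3=0, x4=1): fault-free U1=0, U2=0, U3=0, U4=1, U5=1, U6=1, U7=0, U8=1, U9=0 → Y1=1, Y2=0; observed Y1=0, Y2=1. Eliminates U2 stuck-at-1, U4 stuck-at-0.
Only U5 stuck-at-0 is consistent with every test.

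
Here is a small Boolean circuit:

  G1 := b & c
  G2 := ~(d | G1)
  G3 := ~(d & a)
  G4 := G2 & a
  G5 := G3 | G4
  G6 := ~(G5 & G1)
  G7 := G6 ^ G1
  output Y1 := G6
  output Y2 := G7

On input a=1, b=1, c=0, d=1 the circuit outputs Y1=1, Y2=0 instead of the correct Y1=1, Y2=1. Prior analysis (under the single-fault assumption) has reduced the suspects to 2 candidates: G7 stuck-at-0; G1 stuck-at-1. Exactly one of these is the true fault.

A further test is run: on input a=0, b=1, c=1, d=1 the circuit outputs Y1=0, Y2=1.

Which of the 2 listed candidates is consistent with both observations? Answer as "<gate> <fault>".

Evaluate each candidate on input a=0, b=1, c=1, d=1:
  G7 stuck-at-0: G1=1, G2=0, G3=1, G4=0, G5=1, G6=0, G7=0 [stuck-at-0] → Y1=0, Y2=0 — eliminated
  G1 stuck-at-1: G1=1 [stuck-at-1], G2=0, G3=1, G4=0, G5=1, G6=0, G7=1 → Y1=0, Y2=1 — matches
Only G1 stuck-at-1 reproduces the observed Y1=0, Y2=1.

G1 stuck-at-1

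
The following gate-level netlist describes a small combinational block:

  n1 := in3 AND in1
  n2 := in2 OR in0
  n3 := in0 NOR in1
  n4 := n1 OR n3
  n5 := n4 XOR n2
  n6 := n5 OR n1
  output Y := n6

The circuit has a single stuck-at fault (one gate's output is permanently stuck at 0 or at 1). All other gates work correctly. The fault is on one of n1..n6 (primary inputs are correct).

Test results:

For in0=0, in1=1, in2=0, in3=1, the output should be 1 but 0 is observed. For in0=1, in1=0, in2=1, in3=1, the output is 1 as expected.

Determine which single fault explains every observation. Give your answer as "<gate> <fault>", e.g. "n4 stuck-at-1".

n1 stuck-at-0

Fault-free values for test 1 (in0=0, in1=1, in2=0, in3=1): n1=1, n2=0, n3=0, n4=1, n5=1, n6=1, giving Y=1. Observed 0.
Test 1: faults giving observed 0 are {n1 stuck-at-0, n6 stuck-at-0}.
Test 2 (in0=1, in1=0, in2=1, in3=1): fault-free n1=0, n2=1, n3=0, n4=0, n5=1, n6=1 → 1; observed 1. Eliminates n6 stuck-at-0.
Only n1 stuck-at-0 is consistent with every test.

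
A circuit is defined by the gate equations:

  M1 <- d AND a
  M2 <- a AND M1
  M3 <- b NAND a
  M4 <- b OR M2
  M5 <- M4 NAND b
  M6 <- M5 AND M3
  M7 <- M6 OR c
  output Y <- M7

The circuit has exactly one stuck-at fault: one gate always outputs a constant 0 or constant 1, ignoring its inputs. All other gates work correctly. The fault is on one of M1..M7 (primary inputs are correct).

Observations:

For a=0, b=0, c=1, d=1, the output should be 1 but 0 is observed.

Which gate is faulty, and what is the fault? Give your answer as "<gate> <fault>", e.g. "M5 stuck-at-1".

M7 stuck-at-0

Fault-free values for test 1 (a=0, b=0, c=1, d=1): M1=0, M2=0, M3=1, M4=0, M5=1, M6=1, M7=1, giving Y=1. Observed 0.
Test 1: faults giving observed 0 are {M7 stuck-at-0}.
Only M7 stuck-at-0 is consistent with every test.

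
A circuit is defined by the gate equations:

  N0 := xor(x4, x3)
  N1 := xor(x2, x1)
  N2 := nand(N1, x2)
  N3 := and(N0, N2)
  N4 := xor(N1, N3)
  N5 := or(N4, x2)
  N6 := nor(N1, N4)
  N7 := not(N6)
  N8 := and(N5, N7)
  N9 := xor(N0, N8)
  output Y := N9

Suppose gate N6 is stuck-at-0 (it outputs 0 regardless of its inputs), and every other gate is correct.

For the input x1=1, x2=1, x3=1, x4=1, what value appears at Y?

1

Propagate with N6 forced: N0=0, N1=0, N2=1, N3=0, N4=0, N5=1, N6=0 [stuck-at-0], N7=1, N8=1, N9=1.
So Y = 1. (Without the fault it would be 0.)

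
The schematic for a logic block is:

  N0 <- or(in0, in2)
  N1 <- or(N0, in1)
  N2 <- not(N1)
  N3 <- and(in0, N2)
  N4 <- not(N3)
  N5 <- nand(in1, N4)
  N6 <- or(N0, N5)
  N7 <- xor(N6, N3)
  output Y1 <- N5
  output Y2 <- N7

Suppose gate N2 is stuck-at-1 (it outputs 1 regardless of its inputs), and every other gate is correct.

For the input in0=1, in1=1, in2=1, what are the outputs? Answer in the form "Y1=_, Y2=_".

Y1=1, Y2=0

Propagate with N2 forced: N0=1, N1=1, N2=1 [stuck-at-1], N3=1, N4=0, N5=1, N6=1, N7=0.
So the outputs are Y1=1, Y2=0. (Without the fault they would be Y1=0, Y2=1.)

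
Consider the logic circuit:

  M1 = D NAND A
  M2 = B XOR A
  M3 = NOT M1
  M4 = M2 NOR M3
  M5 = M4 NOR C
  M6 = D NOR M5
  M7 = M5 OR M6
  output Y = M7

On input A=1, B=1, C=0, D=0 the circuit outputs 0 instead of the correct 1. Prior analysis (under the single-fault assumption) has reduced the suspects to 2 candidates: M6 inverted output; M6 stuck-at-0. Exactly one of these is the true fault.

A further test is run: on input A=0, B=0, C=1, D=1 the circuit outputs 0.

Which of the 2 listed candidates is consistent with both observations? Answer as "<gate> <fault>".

Evaluate each candidate on input A=0, B=0, C=1, D=1:
  M6 inverted output: M1=1, M2=0, M3=0, M4=1, M5=0, M6=1 [inverted output], M7=1 → 1 — eliminated
  M6 stuck-at-0: M1=1, M2=0, M3=0, M4=1, M5=0, M6=0 [stuck-at-0], M7=0 → 0 — matches
Only M6 stuck-at-0 reproduces the observed 0.

M6 stuck-at-0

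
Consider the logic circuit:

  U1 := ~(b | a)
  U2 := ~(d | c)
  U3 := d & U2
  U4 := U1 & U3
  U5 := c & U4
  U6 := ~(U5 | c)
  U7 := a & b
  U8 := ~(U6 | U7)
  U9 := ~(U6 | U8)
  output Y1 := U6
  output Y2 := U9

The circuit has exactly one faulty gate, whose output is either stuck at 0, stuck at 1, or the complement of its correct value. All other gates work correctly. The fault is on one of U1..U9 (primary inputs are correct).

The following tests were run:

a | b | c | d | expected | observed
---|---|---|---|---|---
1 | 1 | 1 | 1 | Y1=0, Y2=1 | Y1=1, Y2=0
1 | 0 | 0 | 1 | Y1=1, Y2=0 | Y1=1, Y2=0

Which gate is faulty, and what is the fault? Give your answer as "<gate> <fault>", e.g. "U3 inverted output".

U6 stuck-at-1

Fault-free values for test 1 (a=1, b=1, c=1, d=1): U1=0, U2=0, U3=0, U4=0, U5=0, U6=0, U7=1, U8=0, U9=1, giving Y1=0, Y2=1. Observed Y1=1, Y2=0.
Test 1: faults giving observed Y1=1, Y2=0 are {U6 stuck-at-1, U6 inverted output}.
Test 2 (a=1, b=0, c=0, d=1): fault-free U1=0, U2=0, U3=0, U4=0, U5=0, U6=1, U7=0, U8=0, U9=0 → Y1=1, Y2=0; observed Y1=1, Y2=0. Eliminates U6 inverted output.
Only U6 stuck-at-1 is consistent with every test.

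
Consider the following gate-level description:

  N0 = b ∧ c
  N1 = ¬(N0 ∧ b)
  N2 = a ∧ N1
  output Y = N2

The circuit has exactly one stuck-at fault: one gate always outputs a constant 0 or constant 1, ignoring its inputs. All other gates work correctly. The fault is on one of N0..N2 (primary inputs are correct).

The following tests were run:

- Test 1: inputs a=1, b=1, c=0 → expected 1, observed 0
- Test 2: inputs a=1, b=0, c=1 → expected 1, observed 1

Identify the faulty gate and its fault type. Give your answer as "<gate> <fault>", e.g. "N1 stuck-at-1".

Fault-free values for test 1 (a=1, b=1, c=0): N0=0, N1=1, N2=1, giving Y=1. Observed 0.
Test 1: faults giving observed 0 are {N0 stuck-at-1, N1 stuck-at-0, N2 stuck-at-0}.
Test 2 (a=1, b=0, c=1): fault-free N0=0, N1=1, N2=1 → 1; observed 1. Eliminates N1 stuck-at-0, N2 stuck-at-0.
Only N0 stuck-at-1 is consistent with every test.

N0 stuck-at-1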